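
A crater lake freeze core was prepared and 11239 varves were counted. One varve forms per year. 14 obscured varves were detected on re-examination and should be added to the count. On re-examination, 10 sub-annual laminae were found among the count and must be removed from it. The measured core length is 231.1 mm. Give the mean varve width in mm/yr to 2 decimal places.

Correcting the raw count gives 11239 − 10 + 14 = 11243 true varves.
Extension rate ≈ 231.1 / 11243 = 0.02 mm/yr.

0.02 mm/yr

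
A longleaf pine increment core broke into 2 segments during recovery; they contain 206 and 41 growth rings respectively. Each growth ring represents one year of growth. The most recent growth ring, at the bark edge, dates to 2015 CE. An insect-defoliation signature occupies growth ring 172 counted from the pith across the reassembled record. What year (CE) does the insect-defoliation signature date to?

Total growth rings = 206 + 41 = 247.
247 − 172 = 75 growth rings lie beyond the insect-defoliation signature toward the bark edge.
The growth ring at the bark edge is 2015 CE, so the insect-defoliation signature dates to 2015 − 75 = 1940 CE.

1940 CE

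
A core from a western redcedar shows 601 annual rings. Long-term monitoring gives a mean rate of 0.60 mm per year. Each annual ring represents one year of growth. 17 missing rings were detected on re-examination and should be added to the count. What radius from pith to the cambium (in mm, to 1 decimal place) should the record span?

After corrections the count is 601 + 17 = 618 annual rings.
Predicted length = 0.60 mm/year × 618 years = 370.8 mm.

370.8 mm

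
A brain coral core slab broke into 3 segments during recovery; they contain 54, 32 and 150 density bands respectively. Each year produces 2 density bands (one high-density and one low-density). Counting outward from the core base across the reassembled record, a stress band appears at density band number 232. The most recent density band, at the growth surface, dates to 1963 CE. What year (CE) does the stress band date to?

1961 CE

Total density bands = 54 + 32 + 150 = 236.
236 − 232 = 4 density bands lie beyond the stress band toward the growth surface.
With 2 density bands per year, 4 / 2 = 2 years.
1963 − 2 = 1961 CE.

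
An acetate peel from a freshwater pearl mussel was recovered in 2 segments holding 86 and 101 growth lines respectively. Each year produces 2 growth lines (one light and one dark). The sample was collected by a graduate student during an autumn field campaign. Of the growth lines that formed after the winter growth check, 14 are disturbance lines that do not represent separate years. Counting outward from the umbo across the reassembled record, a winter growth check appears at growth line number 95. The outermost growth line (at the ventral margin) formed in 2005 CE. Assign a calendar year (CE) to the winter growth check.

Total growth lines = 86 + 101 = 187.
Between growth line 95 and the ventral margin there are 187 − 95 = 92 growth lines.
92 − 14 false = 78 true growth lines after the winter growth check.
With 2 growth lines per year, 78 / 2 = 39 years.
2005 − 39 = 1966 CE.

1966 CE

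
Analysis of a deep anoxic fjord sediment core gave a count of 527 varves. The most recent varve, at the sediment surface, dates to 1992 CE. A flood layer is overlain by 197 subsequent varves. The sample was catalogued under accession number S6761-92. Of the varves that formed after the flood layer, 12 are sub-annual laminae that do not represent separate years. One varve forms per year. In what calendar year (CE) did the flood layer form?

197 varves formed after the flood layer.
Excluding 12 false varves: 197 − 12 = 185.
The varve at the sediment surface is 1992 CE, so the flood layer dates to 1992 − 185 = 1807 CE.

1807 CE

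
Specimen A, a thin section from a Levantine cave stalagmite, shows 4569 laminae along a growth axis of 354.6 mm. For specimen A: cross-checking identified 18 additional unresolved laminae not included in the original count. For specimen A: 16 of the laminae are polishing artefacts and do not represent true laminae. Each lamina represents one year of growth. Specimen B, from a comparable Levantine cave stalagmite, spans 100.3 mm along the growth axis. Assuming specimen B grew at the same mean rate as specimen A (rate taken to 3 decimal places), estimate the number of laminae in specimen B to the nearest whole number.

1286 laminae

Specimen A: true lamina count = 4569 − 16 + 18 = 4571.
A: Extension rate ≈ 354.6 / 4571 = 0.078 mm/yr.
For B, 100.3 / 0.078 = 1285.90 years ≈ 1286 laminae.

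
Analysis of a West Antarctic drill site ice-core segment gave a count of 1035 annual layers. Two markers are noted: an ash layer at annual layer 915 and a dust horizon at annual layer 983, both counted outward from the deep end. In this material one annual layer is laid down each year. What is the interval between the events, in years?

68 yr

983 − 915 = 68 annual layers lie between the two events.
At one annual layer per year, 68 years elapsed between them.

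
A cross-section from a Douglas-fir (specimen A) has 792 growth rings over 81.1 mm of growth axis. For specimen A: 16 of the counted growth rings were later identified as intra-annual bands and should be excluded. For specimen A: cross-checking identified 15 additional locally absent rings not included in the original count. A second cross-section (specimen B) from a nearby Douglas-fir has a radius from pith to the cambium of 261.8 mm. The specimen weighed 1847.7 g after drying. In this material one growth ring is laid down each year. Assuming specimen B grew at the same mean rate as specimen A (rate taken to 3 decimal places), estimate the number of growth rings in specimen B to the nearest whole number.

2542 growth rings

Specimen A: correcting the raw count gives 792 − 16 + 15 = 791 true growth rings.
A: 81.1 mm over 791 years gives 81.1 / 791 ≈ 0.103 mm/yr.
Specimen B: 261.8 mm / 0.103 mm per year = 2541.75 years ≈ 2542 growth rings.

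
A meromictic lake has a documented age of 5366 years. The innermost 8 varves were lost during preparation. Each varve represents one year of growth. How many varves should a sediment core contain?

Expected varves over 5366 years: 5366.
5366 − 8 missed = 5358 varves expected in the prepared section.

5358 varves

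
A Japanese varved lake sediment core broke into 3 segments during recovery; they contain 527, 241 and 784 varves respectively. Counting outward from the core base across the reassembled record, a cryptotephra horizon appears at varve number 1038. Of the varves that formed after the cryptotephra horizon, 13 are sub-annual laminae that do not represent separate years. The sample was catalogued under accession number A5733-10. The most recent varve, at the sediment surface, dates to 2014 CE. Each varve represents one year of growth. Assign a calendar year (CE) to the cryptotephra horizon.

1513 CE

Total varves = 527 + 241 + 784 = 1552.
The cryptotephra horizon sits at varve 1038 from the core base, so 1552 − 1038 = 514 varves formed after it.
Removing the 13 false varves leaves 514 − 13 = 501 true varves beyond the cryptotephra horizon.
The varve at the sediment surface is 2014 CE, so the cryptotephra horizon dates to 2014 − 501 = 1513 CE.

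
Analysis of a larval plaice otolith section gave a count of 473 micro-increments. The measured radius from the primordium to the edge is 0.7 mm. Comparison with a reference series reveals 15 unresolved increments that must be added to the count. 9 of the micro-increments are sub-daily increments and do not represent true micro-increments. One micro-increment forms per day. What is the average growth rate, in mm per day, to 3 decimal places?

After corrections the count is 473 − 9 + 15 = 479 micro-increments.
Extension rate ≈ 0.7 / 479 = 0.001 mm per day.

0.001 mm per day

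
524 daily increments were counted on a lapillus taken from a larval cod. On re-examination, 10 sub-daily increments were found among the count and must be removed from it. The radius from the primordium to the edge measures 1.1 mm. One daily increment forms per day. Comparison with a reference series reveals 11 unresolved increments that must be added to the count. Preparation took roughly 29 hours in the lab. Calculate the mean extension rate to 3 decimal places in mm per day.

Correcting the raw count gives 524 − 10 + 11 = 525 true daily increments.
Mean rate = 1.1 mm / 525 days ≈ 0.002 mm per day.

0.002 mm per day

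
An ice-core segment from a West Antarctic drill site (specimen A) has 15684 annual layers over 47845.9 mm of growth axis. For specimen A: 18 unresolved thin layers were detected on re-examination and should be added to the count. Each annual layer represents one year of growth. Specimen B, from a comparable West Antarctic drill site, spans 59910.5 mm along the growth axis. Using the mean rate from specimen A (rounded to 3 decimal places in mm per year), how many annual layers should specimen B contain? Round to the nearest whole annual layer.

Specimen A: true annual layer count = 15684 + 18 = 15702.
A: 47845.9 mm over 15702 years gives 47845.9 / 15702 ≈ 3.047 mm per year.
Specimen B: 59910.5 mm / 3.047 mm per year = 19662.13 years ≈ 19662 annual layers.

19662 annual layers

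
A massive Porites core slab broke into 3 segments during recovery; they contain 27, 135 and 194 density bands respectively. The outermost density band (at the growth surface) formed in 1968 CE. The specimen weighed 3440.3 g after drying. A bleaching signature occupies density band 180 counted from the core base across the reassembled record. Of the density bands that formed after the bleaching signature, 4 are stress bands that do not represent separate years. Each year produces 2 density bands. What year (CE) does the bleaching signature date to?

1882 CE

Total density bands = 27 + 135 + 194 = 356.
356 − 180 = 176 density bands lie beyond the bleaching signature toward the growth surface.
Removing the 4 false density bands leaves 176 − 4 = 172 true density bands beyond the bleaching signature.
With 2 density bands per year, 172 / 2 = 86 years.
1968 − 86 = 1882 CE.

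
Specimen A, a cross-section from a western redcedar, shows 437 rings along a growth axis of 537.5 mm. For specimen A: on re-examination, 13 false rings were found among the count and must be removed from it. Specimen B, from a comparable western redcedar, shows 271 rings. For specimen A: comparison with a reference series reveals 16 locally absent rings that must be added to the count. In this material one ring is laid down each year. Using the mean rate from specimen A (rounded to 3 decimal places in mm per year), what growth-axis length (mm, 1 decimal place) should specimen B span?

Specimen A: true ring count = 437 − 13 + 16 = 440.
A: 537.5 mm over 440 years gives 537.5 / 440 ≈ 1.222 mm/yr.
Length of B = 1.222 × 271 = 331.2 mm.

331.2 mm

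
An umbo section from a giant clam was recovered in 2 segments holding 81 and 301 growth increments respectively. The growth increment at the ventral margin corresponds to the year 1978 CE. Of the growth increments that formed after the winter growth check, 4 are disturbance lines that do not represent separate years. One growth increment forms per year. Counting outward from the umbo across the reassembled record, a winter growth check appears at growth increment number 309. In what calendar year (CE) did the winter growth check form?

Total growth increments = 81 + 301 = 382.
The winter growth check sits at growth increment 309 from the umbo, so 382 − 309 = 73 growth increments formed after it.
Removing the 4 false growth increments leaves 73 − 4 = 69 true growth increments beyond the winter growth check.
The growth increment at the ventral margin is 1978 CE, so the winter growth check dates to 1978 − 69 = 1909 CE.

1909 CE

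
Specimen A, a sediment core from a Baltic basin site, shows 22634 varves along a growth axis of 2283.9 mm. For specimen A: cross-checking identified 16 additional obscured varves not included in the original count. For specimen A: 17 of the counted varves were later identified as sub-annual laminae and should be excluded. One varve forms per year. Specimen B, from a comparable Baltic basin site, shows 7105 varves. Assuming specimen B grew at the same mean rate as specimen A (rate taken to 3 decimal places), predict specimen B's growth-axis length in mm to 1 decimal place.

Specimen A: true varve count = 22634 − 17 + 16 = 22633.
A: Mean rate = 2283.9 mm / 22633 years ≈ 0.101 mm/year.
For B, 0.101 mm/year × 7105 years = 717.6 mm.

717.6 mm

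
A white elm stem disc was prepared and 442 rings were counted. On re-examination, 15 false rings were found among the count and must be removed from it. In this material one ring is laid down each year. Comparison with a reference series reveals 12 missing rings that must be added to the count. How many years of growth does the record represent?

439 yr

Correcting the raw count gives 442 − 15 + 12 = 439 true rings.
With a one-to-one ring periodicity this is 439 years.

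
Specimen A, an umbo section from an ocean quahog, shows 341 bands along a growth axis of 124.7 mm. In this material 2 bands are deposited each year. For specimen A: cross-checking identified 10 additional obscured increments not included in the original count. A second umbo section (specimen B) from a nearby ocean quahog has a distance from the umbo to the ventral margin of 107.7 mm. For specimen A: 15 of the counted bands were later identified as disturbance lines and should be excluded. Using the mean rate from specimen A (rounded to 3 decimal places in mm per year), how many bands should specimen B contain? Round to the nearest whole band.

290 bands

Specimen A: true band count = 341 − 15 + 10 = 336.
Specimen A: 336 bands at 2 per year is 336 / 2 = 168 years.
A: Mean rate = 124.7 mm / 168 years ≈ 0.742 mm per year.
B spans 107.7 / 0.742 = 145.15 years; at 2 bands per year that is 145.15 × 2 ≈ 290 bands.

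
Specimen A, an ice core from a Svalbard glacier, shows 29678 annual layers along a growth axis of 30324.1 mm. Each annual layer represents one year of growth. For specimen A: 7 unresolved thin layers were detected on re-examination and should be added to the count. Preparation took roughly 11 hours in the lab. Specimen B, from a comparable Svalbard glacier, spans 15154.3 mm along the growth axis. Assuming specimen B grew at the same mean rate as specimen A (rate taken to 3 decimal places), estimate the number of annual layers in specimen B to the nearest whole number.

Specimen A: correcting the raw count gives 29678 + 7 = 29685 true annual layers.
A: 30324.1 mm over 29685 years gives 30324.1 / 29685 ≈ 1.022 mm per year.
B spans 15154.3 / 1.022 = 14828.08 years ≈ 14828 annual layers.

14828 annual layers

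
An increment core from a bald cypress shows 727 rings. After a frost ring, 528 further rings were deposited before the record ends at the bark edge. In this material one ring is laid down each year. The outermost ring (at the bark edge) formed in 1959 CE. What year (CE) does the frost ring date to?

1431 CE

528 rings post-date the frost ring.
The ring at the bark edge is 1959 CE, so the frost ring dates to 1959 − 528 = 1431 CE.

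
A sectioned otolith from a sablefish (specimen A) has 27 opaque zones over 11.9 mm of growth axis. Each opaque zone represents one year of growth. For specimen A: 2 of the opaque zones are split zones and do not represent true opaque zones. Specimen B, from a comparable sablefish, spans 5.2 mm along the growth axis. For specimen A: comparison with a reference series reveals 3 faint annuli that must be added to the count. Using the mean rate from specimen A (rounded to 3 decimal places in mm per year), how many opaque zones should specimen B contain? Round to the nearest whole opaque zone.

12 opaque zones

Specimen A: adjusted count: 27 − 2 + 3 = 28 opaque zones.
A: Extension rate ≈ 11.9 / 28 = 0.425 mm per year.
Specimen B: 5.2 mm / 0.425 mm per year = 12.24 years ≈ 12 opaque zones.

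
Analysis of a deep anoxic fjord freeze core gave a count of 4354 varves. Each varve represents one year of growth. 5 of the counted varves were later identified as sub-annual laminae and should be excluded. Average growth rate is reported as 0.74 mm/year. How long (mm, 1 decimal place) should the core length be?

True varve count = 4354 − 5 = 4349.
Predicted length = 0.74 mm/year × 4349 years = 3218.3 mm.

3218.3 mm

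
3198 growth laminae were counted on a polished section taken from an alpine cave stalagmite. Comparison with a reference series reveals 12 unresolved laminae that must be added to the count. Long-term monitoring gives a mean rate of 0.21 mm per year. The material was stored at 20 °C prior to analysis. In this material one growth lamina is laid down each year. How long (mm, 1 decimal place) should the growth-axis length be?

674.1 mm

Adjusted count: 3198 + 12 = 3210 growth laminae.
3210 years at 0.21 mm/year gives 0.21 × 3210 = 674.1 mm.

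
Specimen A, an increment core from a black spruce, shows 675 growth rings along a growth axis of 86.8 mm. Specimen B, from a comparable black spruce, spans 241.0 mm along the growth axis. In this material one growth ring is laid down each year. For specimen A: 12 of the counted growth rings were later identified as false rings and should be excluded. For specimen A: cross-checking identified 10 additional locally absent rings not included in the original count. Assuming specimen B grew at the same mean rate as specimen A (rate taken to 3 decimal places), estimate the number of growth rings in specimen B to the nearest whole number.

Specimen A: adjusted count: 675 − 12 + 10 = 673 growth rings.
A: 86.8 mm over 673 years gives 86.8 / 673 ≈ 0.129 mm/year.
For B, 241.0 / 0.129 = 1868.22 years ≈ 1868 growth rings.

1868 growth rings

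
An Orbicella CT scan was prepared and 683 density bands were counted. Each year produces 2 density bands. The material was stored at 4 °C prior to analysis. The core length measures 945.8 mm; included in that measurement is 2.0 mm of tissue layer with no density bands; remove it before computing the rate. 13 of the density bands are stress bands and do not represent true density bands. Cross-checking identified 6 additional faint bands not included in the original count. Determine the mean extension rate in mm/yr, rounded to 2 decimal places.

2.79 mm/yr

Adjusted count: 683 − 13 + 6 = 676 density bands.
Dividing by 2 density bands per year: 676 / 2 = 338 years.
Removing the 2.0 mm offcut leaves 945.8 − 2.0 = 943.8 mm.
Extension rate ≈ 943.8 / 338 = 2.79 mm/yr.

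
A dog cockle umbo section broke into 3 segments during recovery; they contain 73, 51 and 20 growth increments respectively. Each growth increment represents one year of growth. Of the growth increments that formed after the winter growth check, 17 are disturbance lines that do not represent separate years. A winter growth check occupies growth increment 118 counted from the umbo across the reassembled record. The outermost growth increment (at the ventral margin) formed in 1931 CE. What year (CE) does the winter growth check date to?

1922 CE

Total growth increments = 73 + 51 + 20 = 144.
144 − 118 = 26 growth increments lie beyond the winter growth check toward the ventral margin.
26 − 17 false = 9 true growth increments after the winter growth check.
Counting back 9 years from 1931 CE places the winter growth check in 1931 − 9 = 1922 CE.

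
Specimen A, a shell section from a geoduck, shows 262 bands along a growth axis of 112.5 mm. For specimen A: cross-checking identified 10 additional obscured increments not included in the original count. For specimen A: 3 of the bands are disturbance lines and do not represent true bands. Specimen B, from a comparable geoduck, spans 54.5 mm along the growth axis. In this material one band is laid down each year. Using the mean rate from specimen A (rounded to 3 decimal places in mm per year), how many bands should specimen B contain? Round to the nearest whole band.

130 bands

Specimen A: adjusted count: 262 − 3 + 10 = 269 bands.
A: 112.5 mm over 269 years gives 112.5 / 269 ≈ 0.418 mm per year.
Specimen B: 54.5 mm / 0.418 mm per year = 130.38 years ≈ 130 bands.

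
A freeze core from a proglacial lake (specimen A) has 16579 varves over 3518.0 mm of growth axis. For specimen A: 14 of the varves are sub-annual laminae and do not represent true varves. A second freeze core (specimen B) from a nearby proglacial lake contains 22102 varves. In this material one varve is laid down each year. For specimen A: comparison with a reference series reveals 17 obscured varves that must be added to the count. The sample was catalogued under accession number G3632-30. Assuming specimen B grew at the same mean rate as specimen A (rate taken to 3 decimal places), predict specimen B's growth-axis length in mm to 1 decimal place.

Specimen A: after corrections the count is 16579 − 14 + 17 = 16582 varves.
A: 3518.0 mm over 16582 years gives 3518.0 / 16582 ≈ 0.212 mm/yr.
B's length ≈ 0.212 × 22102 = 4685.6 mm.

4685.6 mm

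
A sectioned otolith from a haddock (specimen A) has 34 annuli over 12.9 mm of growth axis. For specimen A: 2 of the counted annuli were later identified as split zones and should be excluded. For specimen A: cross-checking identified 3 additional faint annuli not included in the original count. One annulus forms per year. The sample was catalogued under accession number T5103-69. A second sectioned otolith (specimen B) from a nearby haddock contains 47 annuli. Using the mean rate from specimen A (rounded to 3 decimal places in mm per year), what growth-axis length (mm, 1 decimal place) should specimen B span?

17.3 mm

Specimen A: adjusted count: 34 − 2 + 3 = 35 annuli.
A: 12.9 mm over 35 years gives 12.9 / 35 ≈ 0.369 mm/year.
Length of B = 0.369 × 47 = 17.3 mm.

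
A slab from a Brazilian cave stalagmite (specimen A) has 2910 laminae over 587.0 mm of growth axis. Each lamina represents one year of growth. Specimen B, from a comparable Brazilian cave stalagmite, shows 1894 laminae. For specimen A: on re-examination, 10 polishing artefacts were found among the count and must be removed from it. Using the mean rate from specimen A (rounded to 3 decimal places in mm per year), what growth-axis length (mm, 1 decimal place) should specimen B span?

Specimen A: true lamina count = 2910 − 10 = 2900.
A: 587.0 mm over 2900 years gives 587.0 / 2900 ≈ 0.202 mm/year.
Length of B = 0.202 × 1894 = 382.6 mm.

382.6 mm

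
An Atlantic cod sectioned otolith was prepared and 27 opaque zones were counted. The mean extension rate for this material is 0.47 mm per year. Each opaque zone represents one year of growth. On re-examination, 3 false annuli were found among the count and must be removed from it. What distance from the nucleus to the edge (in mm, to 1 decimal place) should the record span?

Adjusted count: 27 − 3 = 24 opaque zones.
Predicted length = 0.47 mm/year × 24 years = 11.3 mm.

11.3 mm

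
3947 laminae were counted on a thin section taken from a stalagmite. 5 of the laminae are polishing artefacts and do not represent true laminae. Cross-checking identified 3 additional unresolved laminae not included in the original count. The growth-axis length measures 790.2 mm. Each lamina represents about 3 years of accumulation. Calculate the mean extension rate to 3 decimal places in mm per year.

0.067 mm per year

Correcting the raw count gives 3947 − 5 + 3 = 3945 true laminae.
Multiplying by 3 years per lamina: 3945 × 3 = 11835 years.
790.2 mm over 11835 years gives 790.2 / 11835 ≈ 0.067 mm per year.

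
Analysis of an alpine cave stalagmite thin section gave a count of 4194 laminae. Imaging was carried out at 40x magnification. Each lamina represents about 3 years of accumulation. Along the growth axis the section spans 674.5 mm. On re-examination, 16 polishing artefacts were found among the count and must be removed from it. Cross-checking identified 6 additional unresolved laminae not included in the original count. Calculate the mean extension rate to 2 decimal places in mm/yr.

After corrections the count is 4194 − 16 + 6 = 4184 laminae.
At 3 years per lamina, 4184 × 3 = 12552 years.
674.5 mm over 12552 years gives 674.5 / 12552 ≈ 0.05 mm/yr.

0.05 mm/yr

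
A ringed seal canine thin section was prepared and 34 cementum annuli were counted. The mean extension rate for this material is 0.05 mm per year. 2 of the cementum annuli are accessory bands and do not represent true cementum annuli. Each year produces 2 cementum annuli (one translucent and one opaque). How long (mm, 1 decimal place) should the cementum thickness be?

After corrections the count is 34 − 2 = 32 cementum annuli.
With 2 cementum annuli per year, 32 / 2 = 16 years.
Length ≈ 0.05 × 16 = 0.8 mm.

0.8 mm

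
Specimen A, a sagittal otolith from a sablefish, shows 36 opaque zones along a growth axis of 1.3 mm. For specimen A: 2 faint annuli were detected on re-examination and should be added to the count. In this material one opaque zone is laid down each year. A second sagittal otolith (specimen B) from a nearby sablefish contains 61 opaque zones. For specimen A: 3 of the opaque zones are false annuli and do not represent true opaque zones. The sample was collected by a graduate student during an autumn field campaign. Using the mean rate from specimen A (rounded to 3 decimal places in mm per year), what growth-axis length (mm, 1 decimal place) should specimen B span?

2.3 mm

Specimen A: correcting the raw count gives 36 − 3 + 2 = 35 true opaque zones.
A: Extension rate ≈ 1.3 / 35 = 0.037 mm/year.
B's length ≈ 0.037 × 61 = 2.3 mm.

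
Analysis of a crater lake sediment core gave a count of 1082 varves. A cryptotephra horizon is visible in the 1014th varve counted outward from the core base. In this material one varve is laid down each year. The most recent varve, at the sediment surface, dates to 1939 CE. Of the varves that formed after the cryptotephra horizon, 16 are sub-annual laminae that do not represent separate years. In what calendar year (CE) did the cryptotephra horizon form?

1082 − 1014 = 68 varves lie beyond the cryptotephra horizon toward the sediment surface.
68 − 16 false = 52 true varves after the cryptotephra horizon.
Counting back 52 years from 1939 CE places the cryptotephra horizon in 1939 − 52 = 1887 CE.

1887 CE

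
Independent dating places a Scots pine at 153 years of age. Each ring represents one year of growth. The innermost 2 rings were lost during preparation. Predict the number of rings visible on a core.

151 rings

Expected rings over 153 years: 153.
153 − 2 missed = 151 rings expected in the prepared section.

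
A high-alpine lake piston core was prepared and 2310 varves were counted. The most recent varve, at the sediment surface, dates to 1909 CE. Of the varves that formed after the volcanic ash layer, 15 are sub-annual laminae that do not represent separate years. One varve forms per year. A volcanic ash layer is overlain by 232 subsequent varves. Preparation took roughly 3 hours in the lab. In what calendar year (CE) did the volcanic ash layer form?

1692 CE

There are 232 varves younger than the volcanic ash layer.
Excluding 15 false varves: 232 − 15 = 217.
Counting back 217 years from 1909 CE places the volcanic ash layer in 1909 − 217 = 1692 CE.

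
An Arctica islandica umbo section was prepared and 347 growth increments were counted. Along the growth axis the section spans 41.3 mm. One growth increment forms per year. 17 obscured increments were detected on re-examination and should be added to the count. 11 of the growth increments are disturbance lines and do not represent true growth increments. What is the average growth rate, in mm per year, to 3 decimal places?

True growth increment count = 347 − 11 + 17 = 353.
Extension rate ≈ 41.3 / 353 = 0.117 mm per year.

0.117 mm per year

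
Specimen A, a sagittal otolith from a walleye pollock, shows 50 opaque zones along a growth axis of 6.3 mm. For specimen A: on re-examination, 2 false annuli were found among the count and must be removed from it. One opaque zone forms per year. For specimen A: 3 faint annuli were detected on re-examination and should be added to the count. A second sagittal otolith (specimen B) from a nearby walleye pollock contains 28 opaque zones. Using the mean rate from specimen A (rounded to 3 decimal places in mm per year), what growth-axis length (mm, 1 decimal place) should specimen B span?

Specimen A: correcting the raw count gives 50 − 2 + 3 = 51 true opaque zones.
A: Mean rate = 6.3 mm / 51 years ≈ 0.124 mm/year.
For B, 0.124 mm/year × 28 years = 3.5 mm.

3.5 mm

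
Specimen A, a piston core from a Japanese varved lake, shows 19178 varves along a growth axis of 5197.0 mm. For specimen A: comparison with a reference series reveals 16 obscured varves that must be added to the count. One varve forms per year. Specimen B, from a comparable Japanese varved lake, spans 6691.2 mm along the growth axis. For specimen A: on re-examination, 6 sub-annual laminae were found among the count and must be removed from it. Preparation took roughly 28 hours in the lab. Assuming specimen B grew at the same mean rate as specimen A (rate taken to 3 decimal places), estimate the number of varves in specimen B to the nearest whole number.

Specimen A: adjusted count: 19178 − 6 + 16 = 19188 varves.
A: 5197.0 mm over 19188 years gives 5197.0 / 19188 ≈ 0.271 mm/yr.
Specimen B: 6691.2 mm / 0.271 mm per year = 24690.77 years ≈ 24691 varves.

24691 varves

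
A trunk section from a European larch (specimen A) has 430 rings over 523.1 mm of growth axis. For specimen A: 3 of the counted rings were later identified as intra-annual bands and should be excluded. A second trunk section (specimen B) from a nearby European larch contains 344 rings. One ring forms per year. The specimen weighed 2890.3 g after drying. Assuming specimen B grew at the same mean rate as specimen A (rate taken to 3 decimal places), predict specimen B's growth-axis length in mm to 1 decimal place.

Specimen A: adjusted count: 430 − 3 = 427 rings.
A: Mean rate = 523.1 mm / 427 years ≈ 1.225 mm/yr.
For B, 1.225 mm/year × 344 years = 421.4 mm.

421.4 mm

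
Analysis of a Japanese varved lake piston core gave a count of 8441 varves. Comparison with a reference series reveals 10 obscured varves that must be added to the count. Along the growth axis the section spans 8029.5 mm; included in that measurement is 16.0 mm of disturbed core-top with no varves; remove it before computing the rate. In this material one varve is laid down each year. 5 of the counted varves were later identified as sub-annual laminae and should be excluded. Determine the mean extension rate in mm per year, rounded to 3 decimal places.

0.949 mm per year

True varve count = 8441 − 5 + 10 = 8446.
The growth record spans 8029.5 − 16.0 = 8013.5 mm.
Extension rate ≈ 8013.5 / 8446 = 0.949 mm per year.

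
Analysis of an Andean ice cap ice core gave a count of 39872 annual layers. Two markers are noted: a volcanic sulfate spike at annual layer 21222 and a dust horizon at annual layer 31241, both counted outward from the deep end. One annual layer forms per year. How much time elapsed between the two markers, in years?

10019 yr

The two markers are separated by 31241 − 21222 = 10019 annual layers.
That is 10019 years at one annual layer per year.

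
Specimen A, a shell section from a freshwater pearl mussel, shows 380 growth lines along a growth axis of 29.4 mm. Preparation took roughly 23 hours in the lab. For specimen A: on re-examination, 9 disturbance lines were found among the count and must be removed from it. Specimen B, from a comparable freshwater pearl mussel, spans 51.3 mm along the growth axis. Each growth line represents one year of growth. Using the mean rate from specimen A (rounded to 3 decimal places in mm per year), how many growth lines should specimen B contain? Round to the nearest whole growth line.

Specimen A: true growth line count = 380 − 9 = 371.
A: Extension rate ≈ 29.4 / 371 = 0.079 mm/yr.
Specimen B: 51.3 mm / 0.079 mm per year = 649.37 years ≈ 649 growth lines.

649 growth lines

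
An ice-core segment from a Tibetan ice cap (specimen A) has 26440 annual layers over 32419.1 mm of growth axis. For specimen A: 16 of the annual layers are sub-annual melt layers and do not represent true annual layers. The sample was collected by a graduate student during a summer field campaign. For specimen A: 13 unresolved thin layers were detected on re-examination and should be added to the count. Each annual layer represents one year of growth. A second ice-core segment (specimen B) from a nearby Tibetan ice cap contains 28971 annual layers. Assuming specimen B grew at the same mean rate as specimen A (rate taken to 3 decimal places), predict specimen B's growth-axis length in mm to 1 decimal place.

Specimen A: correcting the raw count gives 26440 − 16 + 13 = 26437 true annual layers.
A: Mean rate = 32419.1 mm / 26437 years ≈ 1.226 mm/yr.
Length of B = 1.226 × 28971 = 35518.4 mm.

35518.4 mm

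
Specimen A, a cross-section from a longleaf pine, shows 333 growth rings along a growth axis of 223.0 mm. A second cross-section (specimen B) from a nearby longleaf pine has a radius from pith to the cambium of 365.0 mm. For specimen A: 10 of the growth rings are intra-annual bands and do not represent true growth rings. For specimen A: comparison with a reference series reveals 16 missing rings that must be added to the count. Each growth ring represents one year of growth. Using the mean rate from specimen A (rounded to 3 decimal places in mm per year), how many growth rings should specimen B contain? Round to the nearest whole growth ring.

555 growth rings

Specimen A: adjusted count: 333 − 10 + 16 = 339 growth rings.
A: Mean rate = 223.0 mm / 339 years ≈ 0.658 mm per year.
B spans 365.0 / 0.658 = 554.71 years ≈ 555 growth rings.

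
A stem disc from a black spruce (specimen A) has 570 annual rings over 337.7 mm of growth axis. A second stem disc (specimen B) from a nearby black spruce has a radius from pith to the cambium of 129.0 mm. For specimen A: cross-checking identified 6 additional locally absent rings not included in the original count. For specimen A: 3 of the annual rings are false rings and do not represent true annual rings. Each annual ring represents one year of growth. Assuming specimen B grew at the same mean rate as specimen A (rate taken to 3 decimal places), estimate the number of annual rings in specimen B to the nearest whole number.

Specimen A: true annual ring count = 570 − 3 + 6 = 573.
A: Extension rate ≈ 337.7 / 573 = 0.589 mm/yr.
B spans 129.0 / 0.589 = 219.02 years ≈ 219 annual rings.

219 annual rings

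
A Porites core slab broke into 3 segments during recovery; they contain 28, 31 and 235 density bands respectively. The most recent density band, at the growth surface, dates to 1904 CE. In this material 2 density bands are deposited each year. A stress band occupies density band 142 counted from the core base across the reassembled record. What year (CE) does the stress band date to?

1828 CE

Total density bands = 28 + 31 + 235 = 294.
294 − 142 = 152 density bands lie beyond the stress band toward the growth surface.
Dividing by 2 density bands per year: 152 / 2 = 76 years.
The density band at the growth surface is 1904 CE, so the stress band dates to 1904 − 76 = 1828 CE.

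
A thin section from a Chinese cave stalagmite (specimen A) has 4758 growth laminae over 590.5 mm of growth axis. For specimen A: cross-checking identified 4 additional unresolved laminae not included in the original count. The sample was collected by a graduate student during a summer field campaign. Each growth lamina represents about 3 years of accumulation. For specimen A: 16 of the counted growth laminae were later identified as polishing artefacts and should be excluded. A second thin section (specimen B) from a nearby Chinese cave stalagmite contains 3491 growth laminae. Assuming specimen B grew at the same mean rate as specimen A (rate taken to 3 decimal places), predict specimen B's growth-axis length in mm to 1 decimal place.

Specimen A: after corrections the count is 4758 − 16 + 4 = 4746 growth laminae.
Specimen A: at 3 years per growth lamina, 4746 × 3 = 14238 years.
A: Mean rate = 590.5 mm / 14238 years ≈ 0.041 mm per year.
Specimen B: multiplying by 3 years per growth lamina: 3491 × 3 = 10473 years. Length of B = 0.041 × 10473 = 429.4 mm.

429.4 mm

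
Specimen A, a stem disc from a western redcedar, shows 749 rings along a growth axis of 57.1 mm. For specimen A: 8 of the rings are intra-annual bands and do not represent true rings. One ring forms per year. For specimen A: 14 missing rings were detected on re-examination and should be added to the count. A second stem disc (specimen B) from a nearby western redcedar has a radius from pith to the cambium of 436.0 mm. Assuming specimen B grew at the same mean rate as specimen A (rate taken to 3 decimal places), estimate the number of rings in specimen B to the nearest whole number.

Specimen A: after corrections the count is 749 − 8 + 14 = 755 rings.
A: Mean rate = 57.1 mm / 755 years ≈ 0.076 mm/yr.
B spans 436.0 / 0.076 = 5736.84 years ≈ 5737 rings.

5737 rings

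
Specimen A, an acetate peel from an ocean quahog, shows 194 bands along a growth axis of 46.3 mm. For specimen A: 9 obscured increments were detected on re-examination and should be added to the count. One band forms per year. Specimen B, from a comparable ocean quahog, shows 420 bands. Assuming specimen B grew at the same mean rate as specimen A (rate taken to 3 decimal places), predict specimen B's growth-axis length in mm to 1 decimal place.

95.8 mm

Specimen A: true band count = 194 + 9 = 203.
A: 46.3 mm over 203 years gives 46.3 / 203 ≈ 0.228 mm per year.
B's length ≈ 0.228 × 420 = 95.8 mm.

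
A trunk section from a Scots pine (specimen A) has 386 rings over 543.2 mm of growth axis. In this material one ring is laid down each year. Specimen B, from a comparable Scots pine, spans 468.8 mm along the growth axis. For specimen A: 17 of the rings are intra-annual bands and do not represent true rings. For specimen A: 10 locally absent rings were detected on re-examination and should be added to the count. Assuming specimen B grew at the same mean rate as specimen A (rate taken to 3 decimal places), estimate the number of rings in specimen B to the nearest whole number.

327 rings

Specimen A: true ring count = 386 − 17 + 10 = 379.
A: Extension rate ≈ 543.2 / 379 = 1.433 mm/yr.
For B, 468.8 / 1.433 = 327.15 years ≈ 327 rings.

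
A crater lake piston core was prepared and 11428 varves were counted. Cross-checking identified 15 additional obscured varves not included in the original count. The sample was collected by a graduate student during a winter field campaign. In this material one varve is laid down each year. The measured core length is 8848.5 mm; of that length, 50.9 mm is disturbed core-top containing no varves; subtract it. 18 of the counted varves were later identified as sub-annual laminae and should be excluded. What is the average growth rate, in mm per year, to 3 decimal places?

0.770 mm per year

Adjusted count: 11428 − 18 + 15 = 11425 varves.
The growth record spans 8848.5 − 50.9 = 8797.6 mm.
8797.6 mm over 11425 years gives 8797.6 / 11425 ≈ 0.770 mm per year.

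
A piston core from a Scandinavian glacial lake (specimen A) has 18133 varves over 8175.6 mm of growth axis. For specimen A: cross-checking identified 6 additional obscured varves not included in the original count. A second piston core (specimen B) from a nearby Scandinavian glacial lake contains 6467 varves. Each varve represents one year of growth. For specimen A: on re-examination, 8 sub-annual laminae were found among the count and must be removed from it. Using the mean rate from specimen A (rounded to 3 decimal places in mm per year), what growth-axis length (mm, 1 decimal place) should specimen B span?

2916.6 mm

Specimen A: adjusted count: 18133 − 8 + 6 = 18131 varves.
A: 8175.6 mm over 18131 years gives 8175.6 / 18131 ≈ 0.451 mm/year.
For B, 0.451 mm/year × 6467 years = 2916.6 mm.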